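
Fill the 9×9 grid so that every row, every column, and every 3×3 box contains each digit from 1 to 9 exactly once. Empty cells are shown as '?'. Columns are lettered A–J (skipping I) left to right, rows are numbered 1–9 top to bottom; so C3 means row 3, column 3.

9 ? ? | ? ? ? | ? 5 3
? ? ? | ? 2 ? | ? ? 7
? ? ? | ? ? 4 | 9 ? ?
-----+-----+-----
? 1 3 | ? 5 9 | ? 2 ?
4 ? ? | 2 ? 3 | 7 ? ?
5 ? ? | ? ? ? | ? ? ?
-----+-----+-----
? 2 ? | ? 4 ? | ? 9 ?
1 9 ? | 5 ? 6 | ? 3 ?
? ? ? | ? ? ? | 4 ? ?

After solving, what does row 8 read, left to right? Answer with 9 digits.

194576832

D2 = 9 (hidden single in row 2).
J5 = 5 (hidden single in row 5).
C5 = 9 (hidden single in row 5).
C6 = 2 (hidden single in row 6).
G6 = 3 (hidden single in row 6).
J6 = 9 (hidden single in row 6).
G1 = 2 (hidden single in row 1).
G8 = 8: row 8 has {1,3,5,6,9}; col 7 has {2,3,4,7,9}; box has {3,4,9} → only 8 remains.
J8 = 2: row 8 has {1,3,5,6,8,9}; col 9 has {3,5,7,9}; box has {3,4,8,9} → only 2 remains.
G4 = 6 (sole candidate).
E8 = 7: row 8 has {1,2,3,5,6,8,9}; col 5 has {2,4,5}; box has {4,5,6} → only 7 remains.
G2 = 1 (sole candidate).
G7 = 5 (sole candidate).
C8 = 4: row 8 has {1,2,3,5,6,7,8,9}; col 3 has {2,3,9}; box has {1,2,9} → only 4 remains.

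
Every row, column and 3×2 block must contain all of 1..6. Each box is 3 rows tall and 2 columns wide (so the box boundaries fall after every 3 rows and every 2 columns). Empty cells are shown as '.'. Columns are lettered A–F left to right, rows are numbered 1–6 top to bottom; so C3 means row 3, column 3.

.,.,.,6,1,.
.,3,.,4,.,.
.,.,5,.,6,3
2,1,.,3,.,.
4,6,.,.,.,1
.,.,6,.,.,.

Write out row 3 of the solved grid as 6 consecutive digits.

145263

A1 = 5 (sole candidate).
A3 = 1: row 3 has {3,5,6}; col 1 has {2,4,5}; box has {3,5} → only 1 remains.
D3 = 2: row 3 has {1,3,5,6}; col 4 has {3,4,6}; box has {4,5,6} → only 2 remains.
C4 = 4 (sole candidate).
E4 = 5 (sole candidate).
F4 = 6 (sole candidate).
C5 = 2 (sole candidate).
D5 = 5 (sole candidate).
E5 = 3 (sole candidate).
A6 = 3 (sole candidate).
B6 = 5 (sole candidate).
D6 = 1 (sole candidate).
C1 = 3 (sole candidate).
A2 = 6 (sole candidate).
C2 = 1 (sole candidate).
E2 = 2 (sole candidate).
F2 = 5 (sole candidate).
B3 = 4: row 3 has {1,2,3,5,6}; col 2 has {1,3,5,6}; box has {1,3,5,6} → only 4 remains.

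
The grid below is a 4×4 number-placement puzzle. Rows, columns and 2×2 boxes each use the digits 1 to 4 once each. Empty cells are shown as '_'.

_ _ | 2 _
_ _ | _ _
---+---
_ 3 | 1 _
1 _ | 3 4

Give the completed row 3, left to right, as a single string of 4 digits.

4312

R2C3 = 4: row 2 has {}; col 3 has {1,2,3}; box has {2} → only 4 remains.
R3C4 = 2: row 3 has {1,3}; col 4 has {4}; box has {1,3,4} → only 2 remains.
R4C2 = 2: row 4 has {1,3,4}; col 2 has {3}; box has {1,3} → only 2 remains.
R2C2 = 1: row 2 has {4}; col 2 has {2,3}; box has {} → only 1 remains.
R2C4 = 3: row 2 has {1,4}; col 4 has {2,4}; box has {2,4} → only 3 remains.
R3C1 = 4: row 3 has {1,2,3}; col 1 has {1}; box has {1,2,3} → only 4 remains.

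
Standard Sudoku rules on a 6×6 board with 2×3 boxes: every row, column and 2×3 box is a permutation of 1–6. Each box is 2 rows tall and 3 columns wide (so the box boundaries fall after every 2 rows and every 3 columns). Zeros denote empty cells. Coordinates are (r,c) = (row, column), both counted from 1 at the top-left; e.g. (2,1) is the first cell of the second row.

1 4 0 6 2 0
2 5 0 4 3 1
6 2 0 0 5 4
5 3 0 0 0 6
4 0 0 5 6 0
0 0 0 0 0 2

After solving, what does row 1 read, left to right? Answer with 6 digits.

143625

(1,3) = 3: row 1 has {1,2,4,6}; col 3 has {}; box has {1,2,4,5} → only 3 remains.
(1,6) = 5: row 1 has {1,2,3,4,6}; col 6 has {1,2,4,6}; box has {1,2,3,4,6} → only 5 remains.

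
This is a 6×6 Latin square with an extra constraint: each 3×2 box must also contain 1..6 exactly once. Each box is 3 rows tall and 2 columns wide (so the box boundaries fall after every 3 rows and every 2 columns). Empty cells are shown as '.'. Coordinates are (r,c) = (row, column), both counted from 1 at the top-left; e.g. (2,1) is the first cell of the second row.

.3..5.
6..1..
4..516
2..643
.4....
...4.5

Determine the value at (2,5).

(1,1) = 1 (sole candidate).
(1,4) = 2 (sole candidate).
(1,6) = 4 (sole candidate).
(2,6) = 2 (sole candidate).
(3,2) = 2 (sole candidate).
(3,3) = 3 (sole candidate).
(5,4) = 3 (sole candidate).
(5,6) = 1 (sole candidate).
(6,1) = 3 (sole candidate).
(1,3) = 6 (sole candidate).
(2,2) = 5 (sole candidate).
(2,3) = 4 (sole candidate).
(2,5) = 3: row 2 has {1,2,4,5,6}; col 5 has {1,4,5}; box has {1,2,4,5,6} → only 3 remains.

3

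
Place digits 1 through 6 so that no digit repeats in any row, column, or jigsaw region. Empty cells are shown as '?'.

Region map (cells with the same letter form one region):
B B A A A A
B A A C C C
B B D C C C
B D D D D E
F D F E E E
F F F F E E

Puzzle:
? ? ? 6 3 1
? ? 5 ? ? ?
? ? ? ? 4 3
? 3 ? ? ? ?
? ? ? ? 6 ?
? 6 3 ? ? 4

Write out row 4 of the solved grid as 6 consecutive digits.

r2c1 = 3: in row 2, 3 can only go here (every other open cell in that row sees a 3).
r2c2 = 4: in row 2, 4 can only go here (every other open cell in that row sees a 4).
r2c6 = 6: in row 2, 6 can only go here (every other open cell in that row sees a 6).
r1c3 = 2: row 1 has {1,3,6}; col 3 has {3,5}; region has {1,3,4,5,6} → only 2 remains.
r1c2 = 5: row 1 has {1,2,3,6}; col 2 has {3,4,6}; region has {3} → only 5 remains.
r1c1 = 4: row 1 has {1,2,3,5,6}; col 1 has {3}; region has {3,5} → only 4 remains.
r3c4 = 5: in row 3, 5 can only go here (every other open cell in that row sees a 5).
r5c4 = 3: in row 5, 3 can only go here (every other open cell in that row sees a 3).
r5c3 = 4: in row 5, 4 can only go here (every other open cell in that row sees a 4).
r4c4 = 4: in row 4, 4 can only go here (every other open cell in that row sees a 4).
r4c5 = 5: in region D, 5 can only go here (every other open cell in that region sees a 5).
r4c6 = 2: row 4 has {3,4,5}; col 6 has {1,3,4,6}; region has {3,4,6} → only 2 remains.
r5c6 = 5: row 5 has {3,4,6}; col 6 has {1,2,3,4,6}; region has {2,3,4,6} → only 5 remains.
r6c5 = 1: row 6 has {3,4,6}; col 5 has {3,4,5,6}; region has {2,3,4,5,6} → only 1 remains.
r2c5 = 2: row 2 has {3,4,5,6}; col 5 has {1,3,4,5,6}; region has {3,4,5,6} → only 2 remains.
r6c4 = 2: row 6 has {1,3,4,6}; col 4 has {3,4,5,6}; region has {3,4,6} → only 2 remains.
r2c4 = 1: row 2 has {2,3,4,5,6}; col 4 has {2,3,4,5,6}; region has {2,3,4,5,6} → only 1 remains.
r5c1 = 1: row 5 has {3,4,5,6}; col 1 has {3,4}; region has {2,3,4,6} → only 1 remains.
r5c2 = 2: row 5 has {1,3,4,5,6}; col 2 has {3,4,5,6}; region has {3,4,5} → only 2 remains.
r6c1 = 5: row 6 has {1,2,3,4,6}; col 1 has {1,3,4}; region has {1,2,3,4,6} → only 5 remains.
r3c2 = 1: row 3 has {3,4,5}; col 2 has {2,3,4,5,6}; region has {3,4,5} → only 1 remains.
r3c3 = 6: row 3 has {1,3,4,5}; col 3 has {2,3,4,5}; region has {2,3,4,5} → only 6 remains.
r4c1 = 6: row 4 has {2,3,4,5}; col 1 has {1,3,4,5}; region has {1,3,4,5} → only 6 remains.
r4c3 = 1: row 4 has {2,3,4,5,6}; col 3 has {2,3,4,5,6}; region has {2,3,4,5,6} → only 1 remains.

631452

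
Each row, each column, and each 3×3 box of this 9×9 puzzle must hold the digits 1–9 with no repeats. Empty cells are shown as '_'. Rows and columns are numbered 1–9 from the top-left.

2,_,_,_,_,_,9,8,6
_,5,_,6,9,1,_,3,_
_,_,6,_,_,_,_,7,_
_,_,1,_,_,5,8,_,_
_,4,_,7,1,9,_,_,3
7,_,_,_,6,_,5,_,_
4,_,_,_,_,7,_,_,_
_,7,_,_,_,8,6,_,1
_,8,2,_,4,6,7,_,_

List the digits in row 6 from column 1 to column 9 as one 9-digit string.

row 2, column 1 = 8 (sole candidate).
row 5, column 7 = 2 (sole candidate).
row 5, column 8 = 6 (sole candidate).
row 7, column 7 = 3 (sole candidate).
row 2, column 7 = 4 (sole candidate).
row 2, column 9 = 2 (sole candidate).
row 3, column 7 = 1 (sole candidate).
row 3, column 9 = 5 (sole candidate).
row 5, column 1 = 5 (sole candidate).
row 5, column 3 = 8 (sole candidate).
row 9, column 9 = 9 (sole candidate).
row 2, column 3 = 7 (sole candidate).
row 6, column 9 = 4: row 6 has {5,6,7}; col 9 has {1,2,3,5,6,9}; box has {2,3,5,6,8} → only 4 remains.
row 7, column 9 = 8 (sole candidate).
row 9, column 8 = 5 (sole candidate).
row 4, column 8 = 9 (sole candidate).
row 4, column 9 = 7 (sole candidate).
row 6, column 8 = 1: row 6 has {4,5,6,7}; col 8 has {3,5,6,7,8,9}; box has {2,3,4,5,6,7,8,9} → only 1 remains.
row 7, column 8 = 2 (sole candidate).
row 8, column 8 = 4 (sole candidate).
row 7, column 5 = 5 (sole candidate).
row 7, column 3 = 9 (sole candidate).
row 7, column 4 = 1 (sole candidate).
row 8, column 1 = 3 (sole candidate).
row 8, column 3 = 5 (sole candidate).
row 8, column 5 = 2 (sole candidate).
row 9, column 1 = 1 (sole candidate).
row 9, column 4 = 3 (sole candidate).
row 3, column 1 = 9 (sole candidate).
row 3, column 2 = 3 (sole candidate).
row 3, column 5 = 8 (sole candidate).
row 4, column 1 = 6 (sole candidate).
row 4, column 2 = 2 (sole candidate).
row 4, column 4 = 4 (sole candidate).
row 4, column 5 = 3 (sole candidate).
row 6, column 2 = 9: row 6 has {1,4,5,6,7}; col 2 has {2,3,4,5,7,8}; box has {1,2,4,5,6,7,8} → only 9 remains.
row 6, column 3 = 3: row 6 has {1,4,5,6,7,9}; col 3 has {1,2,5,6,7,8,9}; box has {1,2,4,5,6,7,8,9} → only 3 remains.
row 6, column 6 = 2: row 6 has {1,3,4,5,6,7,9}; col 6 has {1,5,6,7,8,9}; box has {1,3,4,5,6,7,9} → only 2 remains.
row 7, column 2 = 6 (sole candidate).
row 8, column 4 = 9 (sole candidate).
row 1, column 2 = 1 (sole candidate).
row 1, column 3 = 4 (sole candidate).
row 1, column 4 = 5 (sole candidate).
row 1, column 5 = 7 (sole candidate).
row 1, column 6 = 3 (sole candidate).
row 3, column 4 = 2 (sole candidate).
row 3, column 6 = 4 (sole candidate).
row 6, column 4 = 8: row 6 has {1,2,3,4,5,6,7,9}; col 4 has {1,2,3,4,5,6,7,9}; box has {1,2,3,4,5,6,7,9} → only 8 remains.

793862514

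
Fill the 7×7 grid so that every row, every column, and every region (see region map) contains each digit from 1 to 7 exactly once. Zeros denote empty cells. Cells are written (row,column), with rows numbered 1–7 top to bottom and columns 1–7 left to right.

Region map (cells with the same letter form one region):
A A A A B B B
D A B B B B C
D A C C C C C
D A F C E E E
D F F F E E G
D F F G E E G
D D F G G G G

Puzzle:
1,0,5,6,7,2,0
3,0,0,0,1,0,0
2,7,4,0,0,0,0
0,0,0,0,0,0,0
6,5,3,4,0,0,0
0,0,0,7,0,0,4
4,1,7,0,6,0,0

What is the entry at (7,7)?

(1,7) = 3: row 1 has {1,2,5,6,7}; col 7 has {4}; region has {1,2,7} → only 3 remains.
(2,3) = 6: row 2 has {1,3}; col 3 has {3,4,5,7}; region has {1,2,3,7} → only 6 remains.
(2,4) = 5: row 2 has {1,3,6}; col 4 has {4,6,7}; region has {1,2,3,6,7} → only 5 remains.
(2,6) = 4: row 2 has {1,3,5,6}; col 6 has {2}; region has {1,2,3,5,6,7} → only 4 remains.
(5,5) = 2: row 5 has {3,4,5,6}; col 5 has {1,6,7}; region has {} → only 2 remains.
(5,7) = 1: row 5 has {2,3,4,5,6}; col 7 has {3,4}; region has {4,6,7} → only 1 remains.
(6,1) = 5: row 6 has {4,7}; col 1 has {1,2,3,4,6}; region has {1,2,3,4,6} → only 5 remains.
(6,5) = 3: row 6 has {4,5,7}; col 5 has {1,2,6,7}; region has {2} → only 3 remains.
(1,2) = 4: row 1 has {1,2,3,5,6,7}; col 2 has {1,5,7}; region has {1,5,6,7} → only 4 remains.
(2,2) = 2: row 2 has {1,3,4,5,6}; col 2 has {1,4,5,7}; region has {1,4,5,6,7} → only 2 remains.
(2,7) = 7: row 2 has {1,2,3,4,5,6}; col 7 has {1,3,4}; region has {4} → only 7 remains.
(3,5) = 5: row 3 has {2,4,7}; col 5 has {1,2,3,6,7}; region has {4,7} → only 5 remains.
(3,7) = 6: row 3 has {2,4,5,7}; col 7 has {1,3,4,7}; region has {4,5,7} → only 6 remains.
(4,1) = 7: row 4 has {}; col 1 has {1,2,3,4,5,6}; region has {1,2,3,4,5,6} → only 7 remains.
(4,2) = 3: row 4 has {7}; col 2 has {1,2,4,5,7}; region has {1,2,4,5,6,7} → only 3 remains.
(4,5) = 4: row 4 has {3,7}; col 5 has {1,2,3,5,6,7}; region has {2,3} → only 4 remains.
(4,7) = 5: row 4 has {3,4,7}; col 7 has {1,3,4,6,7}; region has {2,3,4} → only 5 remains.
(5,6) = 7: row 5 has {1,2,3,4,5,6}; col 6 has {2,4}; region has {2,3,4,5} → only 7 remains.
(6,2) = 6: row 6 has {3,4,5,7}; col 2 has {1,2,3,4,5,7}; region has {3,4,5,7} → only 6 remains.
(6,6) = 1: row 6 has {3,4,5,6,7}; col 6 has {2,4,7}; region has {2,3,4,5,7} → only 1 remains.
(7,7) = 2: row 7 has {1,4,6,7}; col 7 has {1,3,4,5,6,7}; region has {1,4,6,7} → only 2 remains.

2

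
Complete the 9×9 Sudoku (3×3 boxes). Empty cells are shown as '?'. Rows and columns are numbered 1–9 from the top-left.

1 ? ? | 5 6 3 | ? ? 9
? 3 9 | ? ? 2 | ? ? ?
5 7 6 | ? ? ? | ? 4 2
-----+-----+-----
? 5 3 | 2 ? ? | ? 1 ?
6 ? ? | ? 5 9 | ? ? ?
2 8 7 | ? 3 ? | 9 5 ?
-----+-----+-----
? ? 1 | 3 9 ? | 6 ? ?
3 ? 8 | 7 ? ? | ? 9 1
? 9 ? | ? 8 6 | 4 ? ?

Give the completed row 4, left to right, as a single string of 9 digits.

953247816

R3C5 = 1 (sole candidate).
R3C6 = 8 (sole candidate).
R3C7 = 3 (sole candidate).
R5C3 = 4 (sole candidate).
R9C1 = 7 (sole candidate).
R9C4 = 1 (sole candidate).
R1C3 = 2 (sole candidate).
R2C4 = 4 (sole candidate).
R2C5 = 7 (sole candidate).
R3C4 = 9 (sole candidate).
R4C1 = 9: row 4 has {1,2,3,5}; col 1 has {1,2,3,5,6,7}; box has {2,3,4,5,6,7,8} → only 9 remains.
R4C5 = 4: row 4 has {1,2,3,5,9}; col 5 has {1,3,5,6,7,8,9}; box has {2,3,5,9} → only 4 remains.
R4C6 = 7: row 4 has {1,2,3,4,5,9}; col 6 has {2,3,6,8,9}; box has {2,3,4,5,9} → only 7 remains.
R4C7 = 8: row 4 has {1,2,3,4,5,7,9}; col 7 has {3,4,6,9}; box has {1,5,9} → only 8 remains.
R4C9 = 6: row 4 has {1,2,3,4,5,7,8,9}; col 9 has {1,2,9}; box has {1,5,8,9} → only 6 remains.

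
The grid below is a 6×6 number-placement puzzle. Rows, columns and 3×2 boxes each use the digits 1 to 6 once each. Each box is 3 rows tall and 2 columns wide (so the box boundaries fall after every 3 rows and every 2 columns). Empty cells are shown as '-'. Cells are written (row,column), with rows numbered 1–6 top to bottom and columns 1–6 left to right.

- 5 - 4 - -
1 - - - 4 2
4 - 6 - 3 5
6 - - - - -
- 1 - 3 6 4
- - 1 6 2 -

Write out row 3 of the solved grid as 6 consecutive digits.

426135

(1,5) = 1: row 1 has {4,5}; col 5 has {2,3,4,6}; box has {2,3,4,5} → only 1 remains.
(1,6) = 6: row 1 has {1,4,5}; col 6 has {2,4,5}; box has {1,2,3,4,5} → only 6 remains.
(2,4) = 5: row 2 has {1,2,4}; col 4 has {3,4,6}; box has {4,6} → only 5 remains.
(3,2) = 2: row 3 has {3,4,5,6}; col 2 has {1,5}; box has {1,4,5} → only 2 remains.
(3,4) = 1: row 3 has {2,3,4,5,6}; col 4 has {3,4,5,6}; box has {4,5,6} → only 1 remains.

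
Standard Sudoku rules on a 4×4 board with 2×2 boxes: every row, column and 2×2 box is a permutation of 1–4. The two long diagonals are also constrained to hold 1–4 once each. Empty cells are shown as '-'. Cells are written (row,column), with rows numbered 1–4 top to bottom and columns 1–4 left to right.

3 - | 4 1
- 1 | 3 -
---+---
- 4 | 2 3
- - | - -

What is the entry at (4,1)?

(1,2) = 2: row 1 has {1,3,4}; col 2 has {1,4}; box has {1,3} → only 2 remains.
(2,1) = 4: row 2 has {1,3}; col 1 has {3}; box has {1,2,3} → only 4 remains.
(2,4) = 2: row 2 has {1,3,4}; col 4 has {1,3}; box has {1,3,4} → only 2 remains.
(3,1) = 1: row 3 has {2,3,4}; col 1 has {3,4}; box has {4} → only 1 remains.
(4,1) = 2: row 4 has {}; col 1 has {1,3,4}; box has {1,4}; anti-diagonal has {1,3,4} → only 2 remains.

2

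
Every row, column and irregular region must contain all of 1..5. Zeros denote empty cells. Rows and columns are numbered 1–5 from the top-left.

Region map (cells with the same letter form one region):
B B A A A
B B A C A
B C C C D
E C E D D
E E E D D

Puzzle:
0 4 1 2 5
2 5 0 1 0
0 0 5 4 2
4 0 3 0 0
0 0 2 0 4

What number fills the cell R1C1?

3

R1C1 = 3: row 1 has {1,2,4,5}; col 1 has {2,4}; region has {2,4,5} → only 3 remains.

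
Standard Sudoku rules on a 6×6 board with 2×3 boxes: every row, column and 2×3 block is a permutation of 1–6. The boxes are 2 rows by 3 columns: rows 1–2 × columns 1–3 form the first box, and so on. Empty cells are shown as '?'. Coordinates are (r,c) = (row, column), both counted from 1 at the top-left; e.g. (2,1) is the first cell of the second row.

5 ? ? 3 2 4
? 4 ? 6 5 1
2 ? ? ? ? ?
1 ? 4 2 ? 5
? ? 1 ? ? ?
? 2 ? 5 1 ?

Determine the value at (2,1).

(1,3) = 6 (sole candidate).
(2,1) = 3: row 2 has {1,4,5,6}; col 1 has {1,2,5}; box has {4,5,6} → only 3 remains.

3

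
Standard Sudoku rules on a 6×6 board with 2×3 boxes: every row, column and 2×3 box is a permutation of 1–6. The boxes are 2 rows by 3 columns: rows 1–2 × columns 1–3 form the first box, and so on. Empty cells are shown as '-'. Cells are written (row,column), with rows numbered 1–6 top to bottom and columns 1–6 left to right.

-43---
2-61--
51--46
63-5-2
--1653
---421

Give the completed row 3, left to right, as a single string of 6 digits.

(1,1) = 1: row 1 has {3,4}; col 1 has {2,5,6}; box has {2,3,4,6} → only 1 remains.
(1,4) = 2: row 1 has {1,3,4}; col 4 has {1,4,5,6}; box has {1} → only 2 remains.
(1,5) = 6: row 1 has {1,2,3,4}; col 5 has {2,4,5}; box has {1,2} → only 6 remains.
(1,6) = 5: row 1 has {1,2,3,4,6}; col 6 has {1,2,3,6}; box has {1,2,6} → only 5 remains.
(2,2) = 5: row 2 has {1,2,6}; col 2 has {1,3,4}; box has {1,2,3,4,6} → only 5 remains.
(2,5) = 3: row 2 has {1,2,5,6}; col 5 has {2,4,5,6}; box has {1,2,5,6} → only 3 remains.
(2,6) = 4: row 2 has {1,2,3,5,6}; col 6 has {1,2,3,5,6}; box has {1,2,3,5,6} → only 4 remains.
(3,3) = 2: row 3 has {1,4,5,6}; col 3 has {1,3,6}; box has {1,3,5,6} → only 2 remains.
(3,4) = 3: row 3 has {1,2,4,5,6}; col 4 has {1,2,4,5,6}; box has {2,4,5,6} → only 3 remains.

512346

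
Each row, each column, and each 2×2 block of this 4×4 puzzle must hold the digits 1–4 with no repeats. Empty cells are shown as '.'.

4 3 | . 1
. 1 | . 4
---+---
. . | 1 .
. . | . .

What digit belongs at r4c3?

r1c3 = 2 (sole candidate).
r2c1 = 2 (sole candidate).
r2c3 = 3 (sole candidate).
r3c1 = 3 (sole candidate).
r3c4 = 2 (sole candidate).
r4c1 = 1 (sole candidate).
r4c3 = 4: row 4 has {1}; col 3 has {1,2,3}; box has {1,2} → only 4 remains.

4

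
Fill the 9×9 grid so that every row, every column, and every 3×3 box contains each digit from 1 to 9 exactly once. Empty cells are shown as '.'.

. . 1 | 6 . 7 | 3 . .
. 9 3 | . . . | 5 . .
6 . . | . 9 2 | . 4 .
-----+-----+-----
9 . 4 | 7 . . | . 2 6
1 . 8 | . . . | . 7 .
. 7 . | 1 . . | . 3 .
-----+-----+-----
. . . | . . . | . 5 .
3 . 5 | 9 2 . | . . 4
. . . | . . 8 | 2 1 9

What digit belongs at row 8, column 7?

7

row 3, column 3 = 7: row 3 has {2,4,6,9}; col 3 has {1,3,4,5,8}; box has {1,3,6,9} → only 7 remains.
row 5, column 9 = 5: row 5 has {1,7,8}; col 9 has {4,6,9}; box has {2,3,6,7} → only 5 remains.
row 6, column 9 = 8: row 6 has {1,3,7}; col 9 has {4,5,6,9}; box has {2,3,5,6,7} → only 8 remains.
row 9, column 3 = 6: row 9 has {1,2,8,9}; col 3 has {1,3,4,5,7,8}; box has {3,5} → only 6 remains.
row 1, column 9 = 2: row 1 has {1,3,6,7}; col 9 has {4,5,6,8,9}; box has {3,4,5} → only 2 remains.
row 3, column 9 = 1: row 3 has {2,4,6,7,9}; col 9 has {2,4,5,6,8,9}; box has {2,3,4,5} → only 1 remains.
row 4, column 7 = 1: row 4 has {2,4,6,7,9}; col 7 has {2,3,5}; box has {2,3,5,6,7,8} → only 1 remains.
row 6, column 3 = 2: row 6 has {1,3,7,8}; col 3 has {1,3,4,5,6,7,8}; box has {1,4,7,8,9} → only 2 remains.
row 7, column 3 = 9: row 7 has {5}; col 3 has {1,2,3,4,5,6,7,8}; box has {3,5,6} → only 9 remains.
row 9, column 2 = 4: row 9 has {1,2,6,8,9}; col 2 has {7,9}; box has {3,5,6,9} → only 4 remains.
row 2, column 9 = 7: row 2 has {3,5,9}; col 9 has {1,2,4,5,6,8,9}; box has {1,2,3,4,5} → only 7 remains.
row 3, column 7 = 8: row 3 has {1,2,4,6,7,9}; col 7 has {1,2,3,5}; box has {1,2,3,4,5,7} → only 8 remains.
row 6, column 1 = 5: row 6 has {1,2,3,7,8}; col 1 has {1,3,6,9}; box has {1,2,4,7,8,9} → only 5 remains.
row 7, column 9 = 3: row 7 has {5,9}; col 9 has {1,2,4,5,6,7,8,9}; box has {1,2,4,5,9} → only 3 remains.
row 9, column 1 = 7: row 9 has {1,2,4,6,8,9}; col 1 has {1,3,5,6,9}; box has {3,4,5,6,9} → only 7 remains.
row 1, column 8 = 9: row 1 has {1,2,3,6,7}; col 8 has {1,2,3,4,5,7}; box has {1,2,3,4,5,7,8} → only 9 remains.
row 2, column 8 = 6: row 2 has {3,5,7,9}; col 8 has {1,2,3,4,5,7,9}; box has {1,2,3,4,5,7,8,9} → only 6 remains.
row 3, column 2 = 5: row 3 has {1,2,4,6,7,8,9}; col 2 has {4,7,9}; box has {1,3,6,7,9} → only 5 remains.
row 3, column 4 = 3: row 3 has {1,2,4,5,6,7,8,9}; col 4 has {1,6,7,9}; box has {2,6,7,9} → only 3 remains.
row 4, column 2 = 3: row 4 has {1,2,4,6,7,9}; col 2 has {4,5,7,9}; box has {1,2,4,5,7,8,9} → only 3 remains.
row 4, column 6 = 5: row 4 has {1,2,3,4,6,7,9}; col 6 has {2,7,8}; box has {1,7} → only 5 remains.
row 5, column 2 = 6: row 5 has {1,5,7,8}; col 2 has {3,4,5,7,9}; box has {1,2,3,4,5,7,8,9} → only 6 remains.
row 7, column 4 = 4: row 7 has {3,5,9}; col 4 has {1,3,6,7,9}; box has {2,8,9} → only 4 remains.
row 8, column 8 = 8: row 8 has {2,3,4,5,9}; col 8 has {1,2,3,4,5,6,7,9}; box has {1,2,3,4,5,9} → only 8 remains.
row 9, column 4 = 5: row 9 has {1,2,4,6,7,8,9}; col 4 has {1,3,4,6,7,9}; box has {2,4,8,9} → only 5 remains.
row 9, column 5 = 3: row 9 has {1,2,4,5,6,7,8,9}; col 5 has {2,9}; box has {2,4,5,8,9} → only 3 remains.
row 1, column 2 = 8: row 1 has {1,2,3,6,7,9}; col 2 has {3,4,5,6,7,9}; box has {1,3,5,6,7,9} → only 8 remains.
row 2, column 4 = 8: row 2 has {3,5,6,7,9}; col 4 has {1,3,4,5,6,7,9}; box has {2,3,6,7,9} → only 8 remains.
row 4, column 5 = 8: row 4 has {1,2,3,4,5,6,7,9}; col 5 has {2,3,9}; box has {1,5,7} → only 8 remains.
row 5, column 4 = 2: row 5 has {1,5,6,7,8}; col 4 has {1,3,4,5,6,7,8,9}; box has {1,5,7,8} → only 2 remains.
row 5, column 5 = 4: row 5 has {1,2,5,6,7,8}; col 5 has {2,3,8,9}; box has {1,2,5,7,8} → only 4 remains.
row 5, column 7 = 9: row 5 has {1,2,4,5,6,7,8}; col 7 has {1,2,3,5,8}; box has {1,2,3,5,6,7,8} → only 9 remains.
row 6, column 5 = 6: row 6 has {1,2,3,5,7,8}; col 5 has {2,3,4,8,9}; box has {1,2,4,5,7,8} → only 6 remains.
row 6, column 6 = 9: row 6 has {1,2,3,5,6,7,8}; col 6 has {2,5,7,8}; box has {1,2,4,5,6,7,8} → only 9 remains.
row 6, column 7 = 4: row 6 has {1,2,3,5,6,7,8,9}; col 7 has {1,2,3,5,8,9}; box has {1,2,3,5,6,7,8,9} → only 4 remains.
row 8, column 2 = 1: row 8 has {2,3,4,5,8,9}; col 2 has {3,4,5,6,7,8,9}; box has {3,4,5,6,7,9} → only 1 remains.
row 8, column 6 = 6: row 8 has {1,2,3,4,5,8,9}; col 6 has {2,5,7,8,9}; box has {2,3,4,5,8,9} → only 6 remains.
row 8, column 7 = 7: row 8 has {1,2,3,4,5,6,8,9}; col 7 has {1,2,3,4,5,8,9}; box has {1,2,3,4,5,8,9} → only 7 remains.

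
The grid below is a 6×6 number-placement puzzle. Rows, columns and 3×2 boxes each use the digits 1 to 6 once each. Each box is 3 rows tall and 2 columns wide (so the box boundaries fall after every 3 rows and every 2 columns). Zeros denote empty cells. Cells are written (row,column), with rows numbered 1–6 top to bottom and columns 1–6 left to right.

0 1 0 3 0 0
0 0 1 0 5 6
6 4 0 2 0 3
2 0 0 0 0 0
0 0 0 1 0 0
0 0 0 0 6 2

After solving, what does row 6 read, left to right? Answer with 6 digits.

134562

(1,1) = 5: row 1 has {1,3}; col 1 has {2,6}; box has {1,4,6} → only 5 remains.
(1,6) = 4: row 1 has {1,3,5}; col 6 has {2,3,6}; box has {3,5,6} → only 4 remains.
(2,1) = 3: row 2 has {1,5,6}; col 1 has {2,5,6}; box has {1,4,5,6} → only 3 remains.
(2,2) = 2: row 2 has {1,3,5,6}; col 2 has {1,4}; box has {1,3,4,5,6} → only 2 remains.
(2,4) = 4: row 2 has {1,2,3,5,6}; col 4 has {1,2,3}; box has {1,2,3} → only 4 remains.
(3,3) = 5: row 3 has {2,3,4,6}; col 3 has {1}; box has {1,2,3,4} → only 5 remains.
(3,5) = 1: row 3 has {2,3,4,5,6}; col 5 has {5,6}; box has {3,4,5,6} → only 1 remains.
(5,1) = 4: row 5 has {1}; col 1 has {2,3,5,6}; box has {2} → only 4 remains.
(5,5) = 3: row 5 has {1,4}; col 5 has {1,5,6}; box has {2,6} → only 3 remains.
(5,6) = 5: row 5 has {1,3,4}; col 6 has {2,3,4,6}; box has {2,3,6} → only 5 remains.
(6,1) = 1: row 6 has {2,6}; col 1 has {2,3,4,5,6}; box has {2,4} → only 1 remains.
(6,4) = 5: row 6 has {1,2,6}; col 4 has {1,2,3,4}; box has {1} → only 5 remains.
(1,3) = 6: row 1 has {1,3,4,5}; col 3 has {1,5}; box has {1,2,3,4,5} → only 6 remains.
(1,5) = 2: row 1 has {1,3,4,5,6}; col 5 has {1,3,5,6}; box has {1,3,4,5,6} → only 2 remains.
(4,4) = 6: row 4 has {2}; col 4 has {1,2,3,4,5}; box has {1,5} → only 6 remains.
(4,5) = 4: row 4 has {2,6}; col 5 has {1,2,3,5,6}; box has {2,3,5,6} → only 4 remains.
(4,6) = 1: row 4 has {2,4,6}; col 6 has {2,3,4,5,6}; box has {2,3,4,5,6} → only 1 remains.
(5,2) = 6: row 5 has {1,3,4,5}; col 2 has {1,2,4}; box has {1,2,4} → only 6 remains.
(5,3) = 2: row 5 has {1,3,4,5,6}; col 3 has {1,5,6}; box has {1,5,6} → only 2 remains.
(6,2) = 3: row 6 has {1,2,5,6}; col 2 has {1,2,4,6}; box has {1,2,4,6} → only 3 remains.
(6,3) = 4: row 6 has {1,2,3,5,6}; col 3 has {1,2,5,6}; box has {1,2,5,6} → only 4 remains.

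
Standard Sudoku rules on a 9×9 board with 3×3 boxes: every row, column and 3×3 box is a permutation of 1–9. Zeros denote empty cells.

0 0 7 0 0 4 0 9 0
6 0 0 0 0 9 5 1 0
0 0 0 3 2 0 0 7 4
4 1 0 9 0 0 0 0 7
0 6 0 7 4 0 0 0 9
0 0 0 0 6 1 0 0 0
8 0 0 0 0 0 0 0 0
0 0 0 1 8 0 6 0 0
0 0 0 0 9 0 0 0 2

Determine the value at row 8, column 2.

row 2, column 4 = 8 (sole candidate).
row 2, column 5 = 7 (sole candidate).
row 2, column 9 = 3 (sole candidate).
row 3, column 7 = 8 (sole candidate).
row 8, column 9 = 5 (sole candidate).
row 1, column 7 = 2 (sole candidate).
row 1, column 9 = 6 (sole candidate).
row 4, column 7 = 3 (sole candidate).
row 5, column 7 = 1 (sole candidate).
row 6, column 7 = 4 (sole candidate).
row 6, column 9 = 8 (sole candidate).
row 7, column 9 = 1 (sole candidate).
row 9, column 7 = 7 (sole candidate).
row 1, column 4 = 5 (sole candidate).
row 1, column 5 = 1 (sole candidate).
row 3, column 6 = 6 (sole candidate).
row 4, column 5 = 5 (sole candidate).
row 6, column 4 = 2 (sole candidate).
row 6, column 8 = 5 (sole candidate).
row 7, column 5 = 3 (sole candidate).
row 7, column 7 = 9 (sole candidate).
row 7, column 8 = 4 (sole candidate).
row 8, column 8 = 3 (sole candidate).
row 9, column 6 = 5 (sole candidate).
row 9, column 8 = 8 (sole candidate).
row 1, column 1 = 3 (sole candidate).
row 1, column 2 = 8 (sole candidate).
row 4, column 6 = 8 (sole candidate).
row 5, column 6 = 3 (sole candidate).
row 5, column 8 = 2 (sole candidate).
row 7, column 4 = 6 (sole candidate).
row 9, column 1 = 1 (sole candidate).
row 9, column 4 = 4 (sole candidate).
row 4, column 3 = 2 (sole candidate).
row 4, column 8 = 6 (sole candidate).
row 5, column 1 = 5 (sole candidate).
row 5, column 3 = 8 (sole candidate).
row 7, column 3 = 5 (sole candidate).
row 9, column 2 = 3 (sole candidate).
row 9, column 3 = 6 (sole candidate).
row 2, column 3 = 4 (sole candidate).
row 3, column 1 = 9 (sole candidate).
row 3, column 2 = 5 (sole candidate).
row 3, column 3 = 1 (sole candidate).
row 6, column 1 = 7 (sole candidate).
row 6, column 2 = 9 (sole candidate).
row 6, column 3 = 3 (sole candidate).
row 8, column 1 = 2 (sole candidate).
row 8, column 3 = 9 (sole candidate).
row 8, column 6 = 7 (sole candidate).
row 2, column 2 = 2 (sole candidate).
row 7, column 2 = 7 (sole candidate).
row 7, column 6 = 2 (sole candidate).
row 8, column 2 = 4: row 8 has {1,2,3,5,6,7,8,9}; col 2 has {1,2,3,5,6,7,8,9}; box has {1,2,3,5,6,7,8,9} → only 4 remains.

4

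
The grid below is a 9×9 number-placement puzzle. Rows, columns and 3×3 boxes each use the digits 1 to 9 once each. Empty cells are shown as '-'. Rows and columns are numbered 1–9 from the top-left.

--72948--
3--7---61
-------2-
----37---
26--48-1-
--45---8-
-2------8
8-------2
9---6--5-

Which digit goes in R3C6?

6

R1C8 = 3 (sole candidate).
R1C9 = 5 (sole candidate).
R2C6 = 5 (sole candidate).
R5C4 = 9 (sole candidate).
R1C2 = 1 (sole candidate).
R2C5 = 8 (sole candidate).
R3C5 = 1 (sole candidate).
R6C5 = 2 (sole candidate).
R1C1 = 6 (sole candidate).
R2C3 = 2 (hidden single in row 2).
R4C7 = 2 (hidden single in row 4).
R9C6 = 2 (hidden single in row 9).
R9C4 = 8 (hidden single in row 9).
R5C7 = 5 (hidden single in column 7).
R5C3 = 3 (sole candidate).
R5C9 = 7 (sole candidate).
R9C3 = 1 (sole candidate).
R3C7 = 7 (hidden single in row 3).
R9C2 = 7 (hidden single in row 9).
R6C2 = 9 (sole candidate).
R2C2 = 4 (sole candidate).
R2C7 = 9 (sole candidate).
R3C1 = 5 (sole candidate).
R3C2 = 8 (sole candidate).
R3C3 = 9 (sole candidate).
R3C9 = 4 (sole candidate).
R4C1 = 1 (sole candidate).
R4C2 = 5 (sole candidate).
R4C3 = 8 (sole candidate).
R4C4 = 6 (sole candidate).
R4C9 = 9 (sole candidate).
R6C1 = 7 (sole candidate).
R6C6 = 1 (sole candidate).
R7C1 = 4 (sole candidate).
R8C2 = 3 (sole candidate).
R8C6 = 9 (sole candidate).
R9C9 = 3 (sole candidate).
R3C4 = 3 (sole candidate).
R3C6 = 6: row 3 has {1,2,3,4,5,7,8,9}; col 6 has {1,2,4,5,7,8,9}; box has {1,2,3,4,5,7,8,9} → only 6 remains.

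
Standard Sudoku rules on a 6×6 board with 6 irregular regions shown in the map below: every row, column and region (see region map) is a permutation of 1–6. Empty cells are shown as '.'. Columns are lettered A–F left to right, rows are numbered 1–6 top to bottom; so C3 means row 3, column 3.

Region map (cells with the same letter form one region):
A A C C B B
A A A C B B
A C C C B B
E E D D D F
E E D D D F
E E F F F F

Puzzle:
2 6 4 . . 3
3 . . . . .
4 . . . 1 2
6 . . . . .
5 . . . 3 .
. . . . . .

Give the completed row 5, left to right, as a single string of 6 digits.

526431

E1 = 5: row 1 has {2,3,4,6}; col 5 has {1,3}; region has {1,2,3} → only 5 remains.
A6 = 1: row 6 has {}; col 1 has {2,3,4,5,6}; region has {5,6} → only 1 remains.
D1 = 1: row 1 has {2,3,4,5,6}; col 4 has {}; region has {4} → only 1 remains.
D2 = 2: in row 2, 2 can only go here (every other open cell in that row sees a 2).
B4 = 3: in row 4, 3 can only go here (every other open cell in that row sees a 3).
B3 = 5: row 3 has {1,2,4}; col 2 has {3,6}; region has {1,2,4} → only 5 remains.
B2 = 1: row 2 has {2,3}; col 2 has {3,5,6}; region has {2,3,4,6} → only 1 remains.
C2 = 5: row 2 has {1,2,3}; col 3 has {4}; region has {1,2,3,4,6} → only 5 remains.
D4 = 5: in region D, 5 can only go here (every other open cell in that region sees a 5).
F6 = 5: in row 6, 5 can only go here (every other open cell in that row sees a 5).
Singles propagation stalls; B5 is still open with candidates {2,4}.
  Try B5 = 4: this forces D5=6, F5=1, B6=2; then region F has no cell left for 2 — contradiction.
So B5 = 2.
B6 = 4 (sole candidate).
D5 = 4: in column 4, 4 can only go here (every other open cell in that column sees a 4).
E4 = 2 (sole candidate).
E6 = 6 (sole candidate).
E2 = 4 (sole candidate).
F2 = 6 (sole candidate).
C4 = 1 (sole candidate).
F4 = 4 (sole candidate).
C5 = 6: row 5 has {2,3,4,5}; col 3 has {1,4,5}; region has {1,2,3,4,5} → only 6 remains.
F5 = 1: row 5 has {2,3,4,5,6}; col 6 has {2,3,4,5,6}; region has {4,5,6} → only 1 remains.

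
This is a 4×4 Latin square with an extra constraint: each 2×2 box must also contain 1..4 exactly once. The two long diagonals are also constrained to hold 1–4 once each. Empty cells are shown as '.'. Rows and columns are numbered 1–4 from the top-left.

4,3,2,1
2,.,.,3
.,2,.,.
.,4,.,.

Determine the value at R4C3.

R2C2 = 1 (sole candidate).
R2C3 = 4 (sole candidate).
R3C3 = 3 (sole candidate).
R3C4 = 4 (sole candidate).
R4C1 = 3 (sole candidate).
R4C3 = 1: row 4 has {3,4}; col 3 has {2,3,4}; box has {3,4} → only 1 remains.

1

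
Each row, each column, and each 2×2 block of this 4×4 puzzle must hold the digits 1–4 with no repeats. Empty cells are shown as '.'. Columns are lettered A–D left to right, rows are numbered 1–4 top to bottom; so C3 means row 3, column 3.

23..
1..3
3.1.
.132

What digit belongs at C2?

2

C1 = 4 (sole candidate).
D1 = 1 (sole candidate).
B2 = 4 (sole candidate).
C2 = 2: row 2 has {1,3,4}; col 3 has {1,3,4}; box has {1,3,4} → only 2 remains.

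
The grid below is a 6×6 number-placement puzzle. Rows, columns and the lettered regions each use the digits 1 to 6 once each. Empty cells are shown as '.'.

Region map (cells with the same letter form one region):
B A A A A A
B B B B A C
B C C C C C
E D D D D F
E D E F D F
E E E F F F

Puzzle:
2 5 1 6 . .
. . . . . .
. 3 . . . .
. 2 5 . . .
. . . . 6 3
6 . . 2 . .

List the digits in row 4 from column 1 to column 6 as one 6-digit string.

425316

R1C6 = 4 (sole candidate).
R1C5 = 3 (sole candidate).
R2C5 = 2 (sole candidate).
R4C6 = 6: in row 4, 6 can only go here (every other open cell in that row sees a 6).
R3C3 = 6 (hidden single in row 3).
R2C2 = 6 (hidden single in row 2).
R3C6 = 2 (hidden single in row 3).
R5C3 = 2 (hidden single in row 5).
R6C3 = 3 (hidden single in row 6).
R2C3 = 4 (sole candidate).
R4C4 = 3: in row 4, 3 can only go here (every other open cell in that row sees a 3).
R2C1 = 3 (hidden single in row 2).
R5C1 = 5 (hidden single in region E).
R3C1 = 1 (sole candidate).
R4C1 = 4: row 4 has {2,3,5,6}; col 1 has {1,2,3,5,6}; region has {2,3,5,6} → only 4 remains.
R4C5 = 1: row 4 has {2,3,4,5,6}; col 5 has {2,3,6}; region has {2,3,5,6} → only 1 remains.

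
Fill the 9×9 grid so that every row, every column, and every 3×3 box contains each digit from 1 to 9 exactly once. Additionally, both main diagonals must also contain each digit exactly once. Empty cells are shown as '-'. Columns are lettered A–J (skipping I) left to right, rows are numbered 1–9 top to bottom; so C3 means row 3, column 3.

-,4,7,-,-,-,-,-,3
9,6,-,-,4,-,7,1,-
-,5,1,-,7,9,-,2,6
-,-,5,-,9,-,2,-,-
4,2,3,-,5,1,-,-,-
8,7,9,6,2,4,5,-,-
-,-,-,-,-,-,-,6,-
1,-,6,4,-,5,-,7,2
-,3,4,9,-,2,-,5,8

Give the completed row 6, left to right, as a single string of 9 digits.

879624531

A1 = 2: row 1 has {3,4,7}; col 1 has {1,4,8,9}; box has {1,4,5,6,7,9}; main diagonal has {1,4,5,6,7,8} → only 2 remains.
C2 = 8: row 2 has {1,4,6,7,9}; col 3 has {1,3,4,5,6,7,9}; box has {1,2,4,5,6,7,9} → only 8 remains.
F2 = 3: row 2 has {1,4,6,7,8,9}; col 6 has {1,2,4,5,9}; box has {4,7,9} → only 3 remains.
J2 = 5: row 2 has {1,3,4,6,7,8,9}; col 9 has {2,3,6,8}; box has {1,2,3,6,7} → only 5 remains.
A3 = 3: row 3 has {1,2,5,6,7,9}; col 1 has {1,2,4,8,9}; box has {1,2,4,5,6,7,8,9} → only 3 remains.
D3 = 8: row 3 has {1,2,3,5,6,7,9}; col 4 has {4,6,9}; box has {3,4,7,9} → only 8 remains.
G3 = 4: row 3 has {1,2,3,5,6,7,8,9}; col 7 has {2,5,7}; box has {1,2,3,5,6,7}; anti-diagonal has {1,3,5,6} → only 4 remains.
A4 = 6: row 4 has {2,5,9}; col 1 has {1,2,3,4,8,9}; box has {2,3,4,5,7,8,9} → only 6 remains.
B4 = 1: row 4 has {2,5,6,9}; col 2 has {2,3,4,5,6,7}; box has {2,3,4,5,6,7,8,9} → only 1 remains.
D4 = 3: row 4 has {1,2,5,6,9}; col 4 has {4,6,8,9}; box has {1,2,4,5,6,9}; main diagonal has {1,2,4,5,6,7,8} → only 3 remains.
D5 = 7: row 5 has {1,2,3,4,5}; col 4 has {3,4,6,8,9}; box has {1,2,3,4,5,6,9} → only 7 remains.
J5 = 9: row 5 has {1,2,3,4,5,7}; col 9 has {2,3,5,6,8}; box has {2,5} → only 9 remains.
H6 = 3: row 6 has {2,4,5,6,7,8,9}; col 8 has {1,2,5,6,7}; box has {2,5,9} → only 3 remains.
J6 = 1: row 6 has {2,3,4,5,6,7,8,9}; col 9 has {2,3,5,6,8,9}; box has {2,3,5,9} → only 1 remains.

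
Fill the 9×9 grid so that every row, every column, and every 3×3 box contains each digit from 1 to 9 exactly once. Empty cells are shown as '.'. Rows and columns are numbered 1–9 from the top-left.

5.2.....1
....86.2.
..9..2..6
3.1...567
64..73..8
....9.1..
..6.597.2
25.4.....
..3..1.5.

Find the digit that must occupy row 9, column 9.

row 5, column 3 = 5 (sole candidate).
row 5, column 8 = 9 (sole candidate).
row 5, column 7 = 2 (sole candidate).
row 5, column 4 = 1 (sole candidate).
row 1, column 2 = 6 (hidden single in row 1).
row 3, column 4 = 5 (hidden single in row 3).
row 2, column 9 = 5 (hidden single in row 2).
row 4, column 2 = 9 (hidden single in row 4).
row 6, column 6 = 5 (hidden single in row 6).
row 6, column 4 = 6 (hidden single in row 6).
row 6, column 2 = 2 (hidden single in row 6).
row 8, column 8 = 1 (hidden single in row 8).
row 9, column 1 = 9 (hidden single in column 1).
row 9, column 9 = 4: row 9 has {1,3,5,9}; col 9 has {1,2,5,6,7,8}; box has {1,2,5,7} → only 4 remains.

4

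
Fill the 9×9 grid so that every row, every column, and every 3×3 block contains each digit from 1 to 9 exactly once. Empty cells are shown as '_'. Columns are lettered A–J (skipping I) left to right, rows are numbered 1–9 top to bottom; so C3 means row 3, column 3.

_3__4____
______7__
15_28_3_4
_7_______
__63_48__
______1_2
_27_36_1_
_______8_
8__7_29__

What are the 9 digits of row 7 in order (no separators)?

927836415

C3 = 9: row 3 has {1,2,3,4,5,8}; col 3 has {6,7}; box has {1,3,5} → only 9 remains.
F3 = 7: row 3 has {1,2,3,4,5,8,9}; col 6 has {2,4,6}; box has {2,4,8} → only 7 remains.
H3 = 6: row 3 has {1,2,3,4,5,7,8,9}; col 8 has {1,8}; box has {3,4,7} → only 6 remains.
J7 = 5: row 7 has {1,2,3,6,7}; col 9 has {2,4}; box has {1,8,9} → only 5 remains.
G7 = 4: row 7 has {1,2,3,5,6,7}; col 7 has {1,3,7,8,9}; box has {1,5,8,9} → only 4 remains.
H9 = 3: row 9 has {2,7,8,9}; col 8 has {1,6,8}; box has {1,4,5,8,9} → only 3 remains.
J9 = 6: row 9 has {2,3,7,8,9}; col 9 has {2,4,5}; box has {1,3,4,5,8,9} → only 6 remains.
A7 = 9: row 7 has {1,2,3,4,5,6,7}; col 1 has {1,8}; box has {2,7,8} → only 9 remains.
D7 = 8: row 7 has {1,2,3,4,5,6,7,9}; col 4 has {2,3,7}; box has {2,3,6,7} → only 8 remains.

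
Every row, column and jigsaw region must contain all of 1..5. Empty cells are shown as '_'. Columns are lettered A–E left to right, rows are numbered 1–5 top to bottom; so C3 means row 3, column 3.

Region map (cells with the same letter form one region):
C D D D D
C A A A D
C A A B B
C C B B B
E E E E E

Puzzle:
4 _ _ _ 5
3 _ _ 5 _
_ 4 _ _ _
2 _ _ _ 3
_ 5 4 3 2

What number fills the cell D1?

E3 = 1 (sole candidate).
B4 = 1 (sole candidate).
C4 = 5 (sole candidate).
D4 = 4 (sole candidate).
A5 = 1 (sole candidate).
B2 = 2 (sole candidate).
C2 = 1 (sole candidate).
E2 = 4 (sole candidate).
A3 = 5 (sole candidate).
C3 = 3 (sole candidate).
D3 = 2 (sole candidate).
B1 = 3 (sole candidate).
C1 = 2 (sole candidate).
D1 = 1: row 1 has {2,3,4,5}; col 4 has {2,3,4,5}; region has {2,3,4,5} → only 1 remains.

1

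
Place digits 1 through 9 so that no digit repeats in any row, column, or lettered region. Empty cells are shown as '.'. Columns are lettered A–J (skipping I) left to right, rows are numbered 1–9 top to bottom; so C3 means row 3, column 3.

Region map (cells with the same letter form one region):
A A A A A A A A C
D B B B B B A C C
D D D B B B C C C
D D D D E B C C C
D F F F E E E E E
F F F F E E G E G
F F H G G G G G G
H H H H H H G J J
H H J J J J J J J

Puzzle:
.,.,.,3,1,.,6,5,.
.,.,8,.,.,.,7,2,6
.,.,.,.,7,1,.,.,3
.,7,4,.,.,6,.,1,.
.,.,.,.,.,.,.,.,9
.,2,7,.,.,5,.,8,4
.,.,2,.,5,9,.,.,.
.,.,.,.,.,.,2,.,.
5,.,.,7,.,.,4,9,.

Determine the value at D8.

C1 = 9: row 1 has {1,3,5,6}; col 3 has {2,4,7,8}; region has {1,3,5,6,7} → only 9 remains.
H3 = 4: row 3 has {1,3,7}; col 8 has {1,2,5,8,9}; region has {1,2,3,6} → only 4 remains.
J1 = 7: in row 1, 7 can only go here (every other open cell in that row sees a 7).
A2 = 1: in row 2, 1 can only go here (every other open cell in that row sees a 1).
H7 = 7: in row 7, 7 can only go here (every other open cell in that row sees a 7).
F5 = 7: in row 5, 7 can only go here (every other open cell in that row sees a 7).
J8 = 5: in row 8, 5 can only go here (every other open cell in that row sees a 5).
A8 = 7: in row 8, 7 can only go here (every other open cell in that row sees a 7).
J4 = 8: row 4 has {1,4,6,7}; col 9 has {3,4,5,6,7,9}; region has {1,2,3,4,6,7} → only 8 remains.
J7 = 1: row 7 has {2,5,7,9}; col 9 has {3,4,5,6,7,8,9}; region has {2,4,5,7,9} → only 1 remains.
J9 = 2: row 9 has {4,5,7,9}; col 9 has {1,3,4,5,6,7,8,9}; region has {4,5,7,9} → only 2 remains.
G6 = 3: row 6 has {2,4,5,7,8}; col 7 has {2,4,6,7}; region has {1,2,4,5,7,9} → only 3 remains.
G7 = 8: row 7 has {1,2,5,7,9}; col 7 has {2,3,4,6,7}; region has {1,2,3,4,5,7,9} → only 8 remains.
G5 = 1: row 5 has {7,9}; col 7 has {2,3,4,6,7,8}; region has {5,7,8,9} → only 1 remains.
E6 = 6: row 6 has {2,3,4,5,7,8}; col 5 has {1,5,7}; region has {1,5,7,8,9} → only 6 remains.
D7 = 6: row 7 has {1,2,5,7,8,9}; col 4 has {3,7}; region has {1,2,3,4,5,7,8,9} → only 6 remains.
H5 = 3: row 5 has {1,7,9}; col 8 has {1,2,4,5,7,8,9}; region has {1,5,6,7,8,9} → only 3 remains.
A6 = 9: row 6 has {2,3,4,5,6,7,8}; col 1 has {1,5,7}; region has {2,7} → only 9 remains.
D6 = 1: row 6 has {2,3,4,5,6,7,8,9}; col 4 has {3,6,7}; region has {2,7,9} → only 1 remains.
H8 = 6: row 8 has {2,5,7}; col 8 has {1,2,3,4,5,7,8,9}; region has {2,4,5,7,9} → only 6 remains.
E4 = 2: row 4 has {1,4,6,7,8}; col 5 has {1,5,6,7}; region has {1,3,5,6,7,8,9} → only 2 remains.
E5 = 4: row 5 has {1,3,7,9}; col 5 has {1,2,5,6,7}; region has {1,2,3,5,6,7,8,9} → only 4 remains.
A4 = 3: row 4 has {1,2,4,6,7,8}; col 1 has {1,5,7,9}; region has {1,4,7} → only 3 remains.
A7 = 4: row 7 has {1,2,5,6,7,8,9}; col 1 has {1,3,5,7,9}; region has {1,2,7,9} → only 4 remains.
B7 = 3: row 7 has {1,2,4,5,6,7,8,9}; col 2 has {2,7}; region has {1,2,4,7,9} → only 3 remains.
A5 = 2: in row 5, 2 can only go here (every other open cell in that row sees a 2).
A1 = 8: row 1 has {1,3,5,6,7,9}; col 1 has {1,2,3,4,5,7,9}; region has {1,3,5,6,7,9} → only 8 remains.
B1 = 4: row 1 has {1,3,5,6,7,8,9}; col 2 has {2,3,7}; region has {1,3,5,6,7,8,9} → only 4 remains.
F1 = 2: row 1 has {1,3,4,5,6,7,8,9}; col 6 has {1,5,6,7,9}; region has {1,3,4,5,6,7,8,9} → only 2 remains.
A3 = 6: row 3 has {1,3,4,7}; col 1 has {1,2,3,4,5,7,8,9}; region has {1,2,3,4,7} → only 6 remains.
C3 = 5: row 3 has {1,3,4,6,7}; col 3 has {2,4,7,8,9}; region has {1,2,3,4,6,7} → only 5 remains.
G3 = 9: row 3 has {1,3,4,5,6,7}; col 7 has {1,2,3,4,6,7,8}; region has {1,2,3,4,6,7,8} → only 9 remains.
D4 = 9: row 4 has {1,2,3,4,6,7,8}; col 4 has {1,3,6,7}; region has {1,2,3,4,5,6,7} → only 9 remains.
G4 = 5: row 4 has {1,2,3,4,6,7,8,9}; col 7 has {1,2,3,4,6,7,8,9}; region has {1,2,3,4,6,7,8,9} → only 5 remains.
C5 = 6: row 5 has {1,2,3,4,7,9}; col 3 has {2,4,5,7,8,9}; region has {1,2,3,4,7,9} → only 6 remains.
B3 = 8: row 3 has {1,3,4,5,6,7,9}; col 2 has {2,3,4,7}; region has {1,2,3,4,5,6,7,9} → only 8 remains.
D3 = 2: row 3 has {1,3,4,5,6,7,8,9}; col 4 has {1,3,6,7,9}; region has {1,6,7,8} → only 2 remains.
B5 = 5: row 5 has {1,2,3,4,6,7,9}; col 2 has {2,3,4,7,8}; region has {1,2,3,4,6,7,9} → only 5 remains.
D5 = 8: row 5 has {1,2,3,4,5,6,7,9}; col 4 has {1,2,3,6,7,9}; region has {1,2,3,4,5,6,7,9} → only 8 remains.
D8 = 4: row 8 has {2,5,6,7}; col 4 has {1,2,3,6,7,8,9}; region has {2,5,7} → only 4 remains.

4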